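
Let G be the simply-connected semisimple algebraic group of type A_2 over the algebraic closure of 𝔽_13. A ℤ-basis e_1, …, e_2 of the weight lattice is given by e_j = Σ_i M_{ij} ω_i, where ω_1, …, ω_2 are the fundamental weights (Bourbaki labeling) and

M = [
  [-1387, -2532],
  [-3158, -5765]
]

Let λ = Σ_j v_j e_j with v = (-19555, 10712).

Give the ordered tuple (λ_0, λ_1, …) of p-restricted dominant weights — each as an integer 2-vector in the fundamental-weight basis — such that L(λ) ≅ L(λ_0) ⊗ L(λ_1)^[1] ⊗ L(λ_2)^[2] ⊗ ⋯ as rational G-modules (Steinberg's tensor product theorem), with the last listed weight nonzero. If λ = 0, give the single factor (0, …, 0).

((1, 10),)

ω-coordinates c = M·v, v = (-19555, 10712):
  c_1 = (-1387)·(-19555) + (-2532)·(10712) = 1
  c_2 = (-3158)·(-19555) + (-5765)·(10712) = 10
Writing each c_i in base p = 13:
  c_1 = 1 = 1·13^0
  c_2 = 10 = 10·13^0
λ_0 = (1, 10)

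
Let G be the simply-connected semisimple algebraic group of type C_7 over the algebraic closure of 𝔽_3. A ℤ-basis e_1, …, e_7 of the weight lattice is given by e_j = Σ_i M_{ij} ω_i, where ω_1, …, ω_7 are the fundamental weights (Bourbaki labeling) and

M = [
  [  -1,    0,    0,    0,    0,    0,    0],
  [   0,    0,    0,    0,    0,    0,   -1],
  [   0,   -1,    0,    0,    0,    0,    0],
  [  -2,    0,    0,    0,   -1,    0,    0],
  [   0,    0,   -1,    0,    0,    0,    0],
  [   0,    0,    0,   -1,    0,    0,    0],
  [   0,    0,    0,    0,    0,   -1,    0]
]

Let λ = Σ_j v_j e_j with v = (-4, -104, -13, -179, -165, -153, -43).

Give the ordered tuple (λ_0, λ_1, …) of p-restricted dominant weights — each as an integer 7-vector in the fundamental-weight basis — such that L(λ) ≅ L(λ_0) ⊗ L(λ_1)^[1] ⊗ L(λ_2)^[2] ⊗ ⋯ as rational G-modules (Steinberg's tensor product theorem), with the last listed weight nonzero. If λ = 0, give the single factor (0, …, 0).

((1, 1, 2, 2, 1, 2, 0), (1, 2, 1, 0, 1, 2, 0), (0, 1, 2, 1, 1, 1, 2), (0, 1, 0, 0, 0, 0, 2), (0, 0, 1, 2, 0, 2, 1))

ω-coordinates c = M·v, v = (-4, -104, -13, -179, -165, -153, -43):
  c_1 = -1*-4 + 0*-104 + 0*-13 + 0*-179 + 0*-165 + 0*-153 + 0*-43 = 4
  c_2 = 0*-4 + 0*-104 + 0*-13 + 0*-179 + 0*-165 + 0*-153 + -1*-43 = 43
  c_3 = 0*-4 + -1*-104 + 0*-13 + 0*-179 + 0*-165 + 0*-153 + 0*-43 = 104
  c_4 = -2*-4 + 0*-104 + 0*-13 + 0*-179 + -1*-165 + 0*-153 + 0*-43 = 173
  c_5 = 0*-4 + 0*-104 + -1*-13 + 0*-179 + 0*-165 + 0*-153 + 0*-43 = 13
  c_6 = 0*-4 + 0*-104 + 0*-13 + -1*-179 + 0*-165 + 0*-153 + 0*-43 = 179
  c_7 = 0*-4 + 0*-104 + 0*-13 + 0*-179 + 0*-165 + -1*-153 + 0*-43 = 153
p = 3; digits c_i = Σ_j d_{ij}·3^j, 0 ≤ d_{ij} < 3:
  c_1 = 4 = 1·3^0 + 1·3^1
  c_2 = 43 = 1·3^0 + 2·3^1 + 1·3^2 + 1·3^3
  c_3 = 104 = 2·3^0 + 1·3^1 + 2·3^2 + 0·3^3 + 1·3^4
  c_4 = 173 = 2·3^0 + 0·3^1 + 1·3^2 + 0·3^3 + 2·3^4
  c_5 = 13 = 1·3^0 + 1·3^1 + 1·3^2
  c_6 = 179 = 2·3^0 + 2·3^1 + 1·3^2 + 0·3^3 + 2·3^4
  c_7 = 153 = 0·3^0 + 0·3^1 + 2·3^2 + 2·3^3 + 1·3^4
Factor λ_0 = (1, 1, 2, 2, 1, 2, 0)
Factor λ_1 = (1, 2, 1, 0, 1, 2, 0)
Factor λ_2 = (0, 1, 2, 1, 1, 1, 2)
Factor λ_3 = (0, 1, 0, 0, 0, 0, 2)
Factor λ_4 = (0, 0, 1, 2, 0, 2, 1)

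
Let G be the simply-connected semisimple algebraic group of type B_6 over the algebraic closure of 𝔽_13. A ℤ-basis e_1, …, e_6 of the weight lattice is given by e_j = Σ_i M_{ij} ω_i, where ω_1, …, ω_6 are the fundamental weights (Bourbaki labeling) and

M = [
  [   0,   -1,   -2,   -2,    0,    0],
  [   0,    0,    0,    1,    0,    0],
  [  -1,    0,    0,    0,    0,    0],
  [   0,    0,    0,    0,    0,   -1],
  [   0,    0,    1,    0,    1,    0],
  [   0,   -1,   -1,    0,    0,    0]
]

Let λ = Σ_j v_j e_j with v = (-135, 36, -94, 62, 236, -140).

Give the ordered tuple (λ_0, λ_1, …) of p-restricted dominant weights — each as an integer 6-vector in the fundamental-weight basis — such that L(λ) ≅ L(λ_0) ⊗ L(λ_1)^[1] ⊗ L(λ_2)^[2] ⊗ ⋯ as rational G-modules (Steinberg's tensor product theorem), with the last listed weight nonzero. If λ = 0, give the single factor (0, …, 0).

Change of basis e → ω: c = M·v where v = (-135, 36, -94, 62, 236, -140):
  c_1 = (0)·(-135) + (-1)·(36) + (-2)·(-94) + (-2)·(62) + 0·236 + (0)·(-140) = 28
  c_2 = (0)·(-135) + 0·36 + (0)·(-94) + 1·62 + 0·236 + (0)·(-140) = 62
  c_3 = (-1)·(-135) + 0·36 + (0)·(-94) + 0·62 + 0·236 + (0)·(-140) = 135
  c_4 = (0)·(-135) + 0·36 + (0)·(-94) + 0·62 + 0·236 + (-1)·(-140) = 140
  c_5 = (0)·(-135) + 0·36 + (1)·(-94) + 0·62 + 1·236 + (0)·(-140) = 142
  c_6 = (0)·(-135) + (-1)·(36) + (-1)·(-94) + 0·62 + 0·236 + (0)·(-140) = 58
Writing each c_i in base p = 13:
  c_1 = 28 = 2·13^0 + 2·13^1
  c_2 = 62 = 10·13^0 + 4·13^1
  c_3 = 135 = 5·13^0 + 10·13^1
  c_4 = 140 = 10·13^0 + 10·13^1
  c_5 = 142 = 12·13^0 + 10·13^1
  c_6 = 58 = 6·13^0 + 4·13^1
Factor λ_0 = (2, 10, 5, 10, 12, 6)
Factor λ_1 = (2, 4, 10, 10, 10, 4)

((2, 10, 5, 10, 12, 6), (2, 4, 10, 10, 10, 4))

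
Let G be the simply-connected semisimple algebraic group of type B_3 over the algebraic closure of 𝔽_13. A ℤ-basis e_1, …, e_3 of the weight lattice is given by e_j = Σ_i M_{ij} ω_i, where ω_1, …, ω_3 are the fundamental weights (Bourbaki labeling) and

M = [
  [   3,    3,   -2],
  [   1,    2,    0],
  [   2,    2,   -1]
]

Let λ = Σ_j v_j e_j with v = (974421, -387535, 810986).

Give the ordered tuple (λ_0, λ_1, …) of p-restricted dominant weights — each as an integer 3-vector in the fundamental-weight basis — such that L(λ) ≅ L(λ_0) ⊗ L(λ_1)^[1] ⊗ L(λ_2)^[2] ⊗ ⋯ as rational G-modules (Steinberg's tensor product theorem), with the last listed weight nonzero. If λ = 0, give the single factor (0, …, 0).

((2, 9, 8), (8, 7, 8), (1, 9, 1), (11, 12, 9), (4, 6, 12))

Change of basis e → ω: c = M·v where v = (974421, -387535, 810986):
  c_1 = 3*974421 + 3*-387535 + -2*810986 = 138686
  c_2 = 1*974421 + 2*-387535 + 0*810986 = 199351
  c_3 = 2*974421 + 2*-387535 + -1*810986 = 362786
p = 13; digits c_i = Σ_j d_{ij}·13^j, 0 ≤ d_{ij} < 13:
  c_1 = 138686 = 2·13^0 + 8·13^1 + 1·13^2 + 11·13^3 + 4·13^4
  c_2 = 199351 = 9·13^0 + 7·13^1 + 9·13^2 + 12·13^3 + 6·13^4
  c_3 = 362786 = 8·13^0 + 8·13^1 + 1·13^2 + 9·13^3 + 12·13^4
p-restricted factor λ_0 = (2, 9, 8)
p-restricted factor λ_1 = (8, 7, 8)
p-restricted factor λ_2 = (1, 9, 1)
p-restricted factor λ_3 = (11, 12, 9)
p-restricted factor λ_4 = (4, 6, 12)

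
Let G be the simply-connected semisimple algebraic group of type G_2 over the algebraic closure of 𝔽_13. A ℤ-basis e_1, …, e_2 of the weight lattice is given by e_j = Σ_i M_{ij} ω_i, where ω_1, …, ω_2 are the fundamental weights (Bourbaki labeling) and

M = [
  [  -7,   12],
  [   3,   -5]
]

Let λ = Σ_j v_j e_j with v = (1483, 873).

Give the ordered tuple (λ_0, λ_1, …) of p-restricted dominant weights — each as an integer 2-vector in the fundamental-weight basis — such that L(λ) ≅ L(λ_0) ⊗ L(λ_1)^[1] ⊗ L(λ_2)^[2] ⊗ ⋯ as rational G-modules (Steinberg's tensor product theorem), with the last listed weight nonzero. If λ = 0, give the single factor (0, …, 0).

Compute c_i = Σ_j M_{ij} v_j with v = (1483, 873):
  c_1 = (-7)·(1483) + (12)·(873) = 95
  c_2 = (3)·(1483) + (-5)·(873) = 84
Writing each c_i in base p = 13:
  c_1 = 95 = 4·13^0 + 7·13^1
  c_2 = 84 = 6·13^0 + 6·13^1
p-restricted factor λ_0 = (4, 6)
p-restricted factor λ_1 = (7, 6)

((4, 6), (7, 6))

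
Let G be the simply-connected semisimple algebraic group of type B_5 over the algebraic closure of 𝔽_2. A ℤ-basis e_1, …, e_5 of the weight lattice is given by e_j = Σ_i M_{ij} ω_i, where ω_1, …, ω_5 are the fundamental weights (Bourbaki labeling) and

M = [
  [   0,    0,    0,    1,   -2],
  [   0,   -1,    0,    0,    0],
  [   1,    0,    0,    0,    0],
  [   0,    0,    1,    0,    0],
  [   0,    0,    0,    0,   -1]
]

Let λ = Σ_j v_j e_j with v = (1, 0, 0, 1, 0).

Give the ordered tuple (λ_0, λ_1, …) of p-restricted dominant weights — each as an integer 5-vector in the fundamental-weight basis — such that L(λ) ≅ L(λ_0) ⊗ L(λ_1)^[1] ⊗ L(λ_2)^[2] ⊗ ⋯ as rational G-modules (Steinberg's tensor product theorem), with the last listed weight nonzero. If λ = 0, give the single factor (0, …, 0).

((1, 0, 1, 0, 0),)

Converting to the ω-basis (c_i = row i of M dotted with v = (1, 0, 0, 1, 0)):
  c_1 = 0*1 + 0*0 + 0*0 + 1*1 + -2*0 = 1
  c_2 = 0*1 + -1*0 + 0*0 + 0*1 + 0*0 = 0
  c_3 = 1*1 + 0*0 + 0*0 + 0*1 + 0*0 = 1
  c_4 = 0*1 + 0*0 + 1*0 + 0*1 + 0*0 = 0
  c_5 = 0*1 + 0*0 + 0*0 + 0*1 + -1*0 = 0
Base-2 expansion of each c_i:
  c_1 = 1 = 1·2^0
  c_2 = 0
  c_3 = 1 = 1·2^0
  c_4 = 0
  c_5 = 0
Factor λ_0 = (1, 0, 1, 0, 0)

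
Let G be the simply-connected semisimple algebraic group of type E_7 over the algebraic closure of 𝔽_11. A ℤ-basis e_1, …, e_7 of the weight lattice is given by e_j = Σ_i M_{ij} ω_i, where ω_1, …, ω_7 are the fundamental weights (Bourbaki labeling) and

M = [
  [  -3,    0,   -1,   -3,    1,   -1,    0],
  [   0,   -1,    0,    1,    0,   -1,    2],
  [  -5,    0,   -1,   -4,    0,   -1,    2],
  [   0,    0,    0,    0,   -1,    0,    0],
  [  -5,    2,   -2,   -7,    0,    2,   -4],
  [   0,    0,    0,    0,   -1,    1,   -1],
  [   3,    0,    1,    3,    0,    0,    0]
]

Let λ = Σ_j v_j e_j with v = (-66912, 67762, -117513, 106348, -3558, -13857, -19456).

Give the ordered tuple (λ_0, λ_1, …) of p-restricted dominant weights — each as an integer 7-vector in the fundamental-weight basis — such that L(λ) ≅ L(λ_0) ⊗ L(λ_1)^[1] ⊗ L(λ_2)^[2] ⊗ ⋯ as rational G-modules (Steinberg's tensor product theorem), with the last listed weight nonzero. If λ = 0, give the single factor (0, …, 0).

((0, 1, 9, 5, 4, 5, 3), (6, 9, 4, 4, 1, 7, 6), (1, 1, 2, 7, 1, 9, 6), (7, 10, 1, 2, 8, 6, 0))

In the fundamental-weight basis, λ has coordinates c = M·v (v = (-66912, 67762, -117513, 106348, -3558, -13857, -19456)):
  c_1 = -3*-66912 + 0*67762 + -1*-117513 + -3*106348 + 1*-3558 + -1*-13857 + 0*-19456 = 9504
  c_2 = 0*-66912 + -1*67762 + 0*-117513 + 1*106348 + 0*-3558 + -1*-13857 + 2*-19456 = 13531
  c_3 = -5*-66912 + 0*67762 + -1*-117513 + -4*106348 + 0*-3558 + -1*-13857 + 2*-19456 = 1626
  c_4 = 0*-66912 + 0*67762 + 0*-117513 + 0*106348 + -1*-3558 + 0*-13857 + 0*-19456 = 3558
  c_5 = -5*-66912 + 2*67762 + -2*-117513 + -7*106348 + 0*-3558 + 2*-13857 + -4*-19456 = 10784
  c_6 = 0*-66912 + 0*67762 + 0*-117513 + 0*106348 + -1*-3558 + 1*-13857 + -1*-19456 = 9157
  c_7 = 3*-66912 + 0*67762 + 1*-117513 + 3*106348 + 0*-3558 + 0*-13857 + 0*-19456 = 795
p = 11; digits c_i = Σ_j d_{ij}·11^j, 0 ≤ d_{ij} < 11:
  c_1 = 9504 = 0·11^0 + 6·11^1 + 1·11^2 + 7·11^3
  c_2 = 13531 = 1·11^0 + 9·11^1 + 1·11^2 + 10·11^3
  c_3 = 1626 = 9·11^0 + 4·11^1 + 2·11^2 + 1·11^3
  c_4 = 3558 = 5·11^0 + 4·11^1 + 7·11^2 + 2·11^3
  c_5 = 10784 = 4·11^0 + 1·11^1 + 1·11^2 + 8·11^3
  c_6 = 9157 = 5·11^0 + 7·11^1 + 9·11^2 + 6·11^3
  c_7 = 795 = 3·11^0 + 6·11^1 + 6·11^2
Factor λ_0 = (0, 1, 9, 5, 4, 5, 3)
Factor λ_1 = (6, 9, 4, 4, 1, 7, 6)
Factor λ_2 = (1, 1, 2, 7, 1, 9, 6)
Factor λ_3 = (7, 10, 1, 2, 8, 6, 0)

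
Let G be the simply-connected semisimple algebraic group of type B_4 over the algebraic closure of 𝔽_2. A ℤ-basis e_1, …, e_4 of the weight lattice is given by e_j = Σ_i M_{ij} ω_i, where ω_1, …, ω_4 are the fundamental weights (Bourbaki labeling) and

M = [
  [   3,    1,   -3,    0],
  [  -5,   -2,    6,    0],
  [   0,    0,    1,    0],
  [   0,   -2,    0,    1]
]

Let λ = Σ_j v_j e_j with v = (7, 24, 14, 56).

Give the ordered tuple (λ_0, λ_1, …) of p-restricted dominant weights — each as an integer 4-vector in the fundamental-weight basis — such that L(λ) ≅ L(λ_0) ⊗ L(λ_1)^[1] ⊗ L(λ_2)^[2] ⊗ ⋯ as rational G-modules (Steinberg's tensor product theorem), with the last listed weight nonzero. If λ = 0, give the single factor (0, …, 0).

((1, 1, 0, 0), (1, 0, 1, 0), (0, 0, 1, 0), (0, 0, 1, 1))

In the fundamental-weight basis, λ has coordinates c = M·v (v = (7, 24, 14, 56)):
  c_1 = 3·7 + 1·24 + (-3)·(14) + 0·56 = 3
  c_2 = (-5)·(7) + (-2)·(24) + 6·14 + 0·56 = 1
  c_3 = 0·7 + 0·24 + 1·14 + 0·56 = 14
  c_4 = 0·7 + (-2)·(24) + 0·14 + 1·56 = 8
Base-2 expansion of each c_i:
  c_1 = 3 = 1·2^0 + 1·2^1
  c_2 = 1 = 1·2^0
  c_3 = 14 = 0·2^0 + 1·2^1 + 1·2^2 + 1·2^3
  c_4 = 8 = 0·2^0 + 0·2^1 + 0·2^2 + 1·2^3
p-restricted factor λ_0 = (1, 1, 0, 0)
p-restricted factor λ_1 = (1, 0, 1, 0)
p-restricted factor λ_2 = (0, 0, 1, 0)
p-restricted factor λ_3 = (0, 0, 1, 1)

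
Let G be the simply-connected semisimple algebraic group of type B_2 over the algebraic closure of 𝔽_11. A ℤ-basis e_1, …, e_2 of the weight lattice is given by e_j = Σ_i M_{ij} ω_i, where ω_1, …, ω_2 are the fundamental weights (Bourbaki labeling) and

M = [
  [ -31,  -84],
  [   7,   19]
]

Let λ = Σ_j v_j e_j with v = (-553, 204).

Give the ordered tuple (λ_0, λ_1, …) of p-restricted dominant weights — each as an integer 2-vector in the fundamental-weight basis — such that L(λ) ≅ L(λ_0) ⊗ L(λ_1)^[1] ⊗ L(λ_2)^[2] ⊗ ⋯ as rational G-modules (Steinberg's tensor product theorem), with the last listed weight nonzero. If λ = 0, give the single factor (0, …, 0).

Change of basis e → ω: c = M·v where v = (-553, 204):
  c_1 = (-31)·(-553) + (-84)·(204) = 7
  c_2 = (7)·(-553) + 19·204 = 5
Writing each c_i in base p = 11:
  c_1 = 7 = 7·11^0
  c_2 = 5 = 5·11^0
Factor λ_0 = (7, 5)

((7, 5),)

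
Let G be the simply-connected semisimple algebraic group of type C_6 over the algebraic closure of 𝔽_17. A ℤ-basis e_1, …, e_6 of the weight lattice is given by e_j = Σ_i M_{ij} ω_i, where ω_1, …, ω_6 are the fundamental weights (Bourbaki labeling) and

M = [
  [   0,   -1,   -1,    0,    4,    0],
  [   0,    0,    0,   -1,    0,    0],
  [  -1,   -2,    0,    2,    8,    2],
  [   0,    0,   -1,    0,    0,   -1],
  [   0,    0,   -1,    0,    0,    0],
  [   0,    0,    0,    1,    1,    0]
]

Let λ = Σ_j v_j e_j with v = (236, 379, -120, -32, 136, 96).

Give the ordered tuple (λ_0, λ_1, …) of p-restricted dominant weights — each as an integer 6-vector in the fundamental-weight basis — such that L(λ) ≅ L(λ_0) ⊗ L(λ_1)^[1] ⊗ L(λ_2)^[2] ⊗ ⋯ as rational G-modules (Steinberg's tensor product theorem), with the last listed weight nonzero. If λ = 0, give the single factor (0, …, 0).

((13, 15, 1, 7, 1, 2), (16, 1, 13, 1, 7, 6))

ω-coordinates c = M·v, v = (236, 379, -120, -32, 136, 96):
  c_1 = 0*236 + -1*379 + -1*-120 + 0*-32 + 4*136 + 0*96 = 285
  c_2 = 0*236 + 0*379 + 0*-120 + -1*-32 + 0*136 + 0*96 = 32
  c_3 = -1*236 + -2*379 + 0*-120 + 2*-32 + 8*136 + 2*96 = 222
  c_4 = 0*236 + 0*379 + -1*-120 + 0*-32 + 0*136 + -1*96 = 24
  c_5 = 0*236 + 0*379 + -1*-120 + 0*-32 + 0*136 + 0*96 = 120
  c_6 = 0*236 + 0*379 + 0*-120 + 1*-32 + 1*136 + 0*96 = 104
Writing each c_i in base p = 17:
  c_1 = 285 = 13·17^0 + 16·17^1
  c_2 = 32 = 15·17^0 + 1·17^1
  c_3 = 222 = 1·17^0 + 13·17^1
  c_4 = 24 = 7·17^0 + 1·17^1
  c_5 = 120 = 1·17^0 + 7·17^1
  c_6 = 104 = 2·17^0 + 6·17^1
Factor λ_0 = (13, 15, 1, 7, 1, 2)
Factor λ_1 = (16, 1, 13, 1, 7, 6)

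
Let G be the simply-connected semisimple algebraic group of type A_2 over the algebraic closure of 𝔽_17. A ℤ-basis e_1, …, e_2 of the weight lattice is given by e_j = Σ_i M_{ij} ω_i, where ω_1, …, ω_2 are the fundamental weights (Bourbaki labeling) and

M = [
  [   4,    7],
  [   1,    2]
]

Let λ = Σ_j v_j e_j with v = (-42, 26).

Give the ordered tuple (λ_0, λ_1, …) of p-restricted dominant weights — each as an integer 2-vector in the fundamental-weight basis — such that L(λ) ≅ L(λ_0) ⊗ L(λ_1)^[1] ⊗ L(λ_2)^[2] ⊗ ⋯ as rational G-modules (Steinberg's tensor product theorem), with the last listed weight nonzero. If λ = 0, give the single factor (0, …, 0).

((14, 10),)

Converting to the ω-basis (c_i = row i of M dotted with v = (-42, 26)):
  c_1 = (4)·(-42) + (7)·(26) = 14
  c_2 = (1)·(-42) + (2)·(26) = 10
Base-17 expansion of each c_i:
  c_1 = 14 = 14·17^0
  c_2 = 10 = 10·17^0
λ_0 = (14, 10)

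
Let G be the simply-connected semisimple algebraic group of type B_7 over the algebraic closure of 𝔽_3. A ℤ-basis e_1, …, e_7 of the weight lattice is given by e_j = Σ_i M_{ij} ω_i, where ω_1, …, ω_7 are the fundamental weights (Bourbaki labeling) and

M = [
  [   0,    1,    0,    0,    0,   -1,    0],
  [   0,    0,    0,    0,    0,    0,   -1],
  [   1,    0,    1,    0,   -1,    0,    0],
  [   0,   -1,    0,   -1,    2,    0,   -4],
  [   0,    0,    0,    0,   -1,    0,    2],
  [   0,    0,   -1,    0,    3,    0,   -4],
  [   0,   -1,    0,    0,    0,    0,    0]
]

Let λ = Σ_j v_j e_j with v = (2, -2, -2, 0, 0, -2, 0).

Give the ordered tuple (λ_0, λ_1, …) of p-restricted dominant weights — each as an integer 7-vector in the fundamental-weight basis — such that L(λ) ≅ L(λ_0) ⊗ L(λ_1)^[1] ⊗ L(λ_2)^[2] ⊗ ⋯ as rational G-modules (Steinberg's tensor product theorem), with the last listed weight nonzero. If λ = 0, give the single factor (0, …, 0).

((0, 0, 0, 2, 0, 2, 2),)

Converting to the ω-basis (c_i = row i of M dotted with v = (2, -2, -2, 0, 0, -2, 0)):
  c_1 = 0·2 + (1)·(-2) + (0)·(-2) + 0·0 + 0·0 + (-1)·(-2) + 0·0 = 0
  c_2 = 0·2 + (0)·(-2) + (0)·(-2) + 0·0 + 0·0 + (0)·(-2) + (-1)·(0) = 0
  c_3 = 1·2 + (0)·(-2) + (1)·(-2) + 0·0 + (-1)·(0) + (0)·(-2) + 0·0 = 0
  c_4 = 0·2 + (-1)·(-2) + (0)·(-2) + (-1)·(0) + 2·0 + (0)·(-2) + (-4)·(0) = 2
  c_5 = 0·2 + (0)·(-2) + (0)·(-2) + 0·0 + (-1)·(0) + (0)·(-2) + 2·0 = 0
  c_6 = 0·2 + (0)·(-2) + (-1)·(-2) + 0·0 + 3·0 + (0)·(-2) + (-4)·(0) = 2
  c_7 = 0·2 + (-1)·(-2) + (0)·(-2) + 0·0 + 0·0 + (0)·(-2) + 0·0 = 2
Expand coordinatewise in base 3:
  c_1 = 0
  c_2 = 0
  c_3 = 0
  c_4 = 2 = 2·3^0
  c_5 = 0
  c_6 = 2 = 2·3^0
  c_7 = 2 = 2·3^0
Factor λ_0 = (0, 0, 0, 2, 0, 2, 2)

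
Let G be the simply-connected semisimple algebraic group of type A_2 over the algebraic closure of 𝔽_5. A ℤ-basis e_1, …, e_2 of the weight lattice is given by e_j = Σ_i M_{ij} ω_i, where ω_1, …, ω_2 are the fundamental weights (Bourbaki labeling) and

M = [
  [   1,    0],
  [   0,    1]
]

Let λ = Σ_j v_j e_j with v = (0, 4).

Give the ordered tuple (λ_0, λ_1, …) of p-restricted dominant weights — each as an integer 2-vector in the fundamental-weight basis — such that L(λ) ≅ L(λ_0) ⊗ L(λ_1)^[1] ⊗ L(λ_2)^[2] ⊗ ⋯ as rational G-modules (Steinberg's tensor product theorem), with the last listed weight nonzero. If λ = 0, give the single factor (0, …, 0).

Converting to the ω-basis (c_i = row i of M dotted with v = (0, 4)):
  c_1 = 1·0 + 0·4 = 0
  c_2 = 0·0 + 1·4 = 4
Expand coordinatewise in base 5:
  c_1 = 0
  c_2 = 4 = 4·5^0
p-restricted factor λ_0 = (0, 4)

((0, 4),)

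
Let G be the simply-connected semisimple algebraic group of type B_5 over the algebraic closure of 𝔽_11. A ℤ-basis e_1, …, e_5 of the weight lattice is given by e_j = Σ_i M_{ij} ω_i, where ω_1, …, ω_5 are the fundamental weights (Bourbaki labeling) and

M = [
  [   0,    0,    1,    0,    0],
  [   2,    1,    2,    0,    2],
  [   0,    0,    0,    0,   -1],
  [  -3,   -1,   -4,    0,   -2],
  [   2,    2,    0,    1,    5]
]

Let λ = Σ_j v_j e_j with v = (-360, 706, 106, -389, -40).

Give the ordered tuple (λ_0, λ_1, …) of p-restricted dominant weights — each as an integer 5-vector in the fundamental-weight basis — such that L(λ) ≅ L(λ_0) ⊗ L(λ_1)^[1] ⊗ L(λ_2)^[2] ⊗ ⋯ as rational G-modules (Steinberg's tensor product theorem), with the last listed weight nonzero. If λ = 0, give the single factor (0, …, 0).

ω-coordinates c = M·v, v = (-360, 706, 106, -389, -40):
  c_1 = 0*-360 + 0*706 + 1*106 + 0*-389 + 0*-40 = 106
  c_2 = 2*-360 + 1*706 + 2*106 + 0*-389 + 2*-40 = 118
  c_3 = 0*-360 + 0*706 + 0*106 + 0*-389 + -1*-40 = 40
  c_4 = -3*-360 + -1*706 + -4*106 + 0*-389 + -2*-40 = 30
  c_5 = 2*-360 + 2*706 + 0*106 + 1*-389 + 5*-40 = 103
Writing each c_i in base p = 11:
  c_1 = 106 = 7·11^0 + 9·11^1
  c_2 = 118 = 8·11^0 + 10·11^1
  c_3 = 40 = 7·11^0 + 3·11^1
  c_4 = 30 = 8·11^0 + 2·11^1
  c_5 = 103 = 4·11^0 + 9·11^1
λ_0 = (7, 8, 7, 8, 4)
λ_1 = (9, 10, 3, 2, 9)

((7, 8, 7, 8, 4), (9, 10, 3, 2, 9))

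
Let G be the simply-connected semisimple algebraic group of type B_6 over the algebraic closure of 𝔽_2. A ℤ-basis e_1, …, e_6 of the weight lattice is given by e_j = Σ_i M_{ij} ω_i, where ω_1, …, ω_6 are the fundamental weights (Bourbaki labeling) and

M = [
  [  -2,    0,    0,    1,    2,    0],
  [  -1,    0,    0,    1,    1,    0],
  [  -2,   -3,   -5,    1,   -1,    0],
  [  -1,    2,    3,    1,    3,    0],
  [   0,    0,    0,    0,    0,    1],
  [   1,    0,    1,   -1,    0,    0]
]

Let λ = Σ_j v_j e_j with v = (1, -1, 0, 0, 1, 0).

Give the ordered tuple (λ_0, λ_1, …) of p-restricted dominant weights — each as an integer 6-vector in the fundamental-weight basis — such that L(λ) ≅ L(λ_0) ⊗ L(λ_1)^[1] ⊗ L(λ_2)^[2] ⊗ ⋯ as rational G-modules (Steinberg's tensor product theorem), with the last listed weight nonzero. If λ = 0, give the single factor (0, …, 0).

((0, 0, 0, 0, 0, 1),)

Change of basis e → ω: c = M·v where v = (1, -1, 0, 0, 1, 0):
  c_1 = (-2)·(1) + (0)·(-1) + 0·0 + 1·0 + 2·1 + 0·0 = 0
  c_2 = (-1)·(1) + (0)·(-1) + 0·0 + 1·0 + 1·1 + 0·0 = 0
  c_3 = (-2)·(1) + (-3)·(-1) + (-5)·(0) + 1·0 + (-1)·(1) + 0·0 = 0
  c_4 = (-1)·(1) + (2)·(-1) + 3·0 + 1·0 + 3·1 + 0·0 = 0
  c_5 = 0·1 + (0)·(-1) + 0·0 + 0·0 + 0·1 + 1·0 = 0
  c_6 = 1·1 + (0)·(-1) + 1·0 + (-1)·(0) + 0·1 + 0·0 = 1
Writing each c_i in base p = 2:
  c_1 = 0
  c_2 = 0
  c_3 = 0
  c_4 = 0
  c_5 = 0
  c_6 = 1 = 1·2^0
p-restricted factor λ_0 = (0, 0, 0, 0, 0, 1)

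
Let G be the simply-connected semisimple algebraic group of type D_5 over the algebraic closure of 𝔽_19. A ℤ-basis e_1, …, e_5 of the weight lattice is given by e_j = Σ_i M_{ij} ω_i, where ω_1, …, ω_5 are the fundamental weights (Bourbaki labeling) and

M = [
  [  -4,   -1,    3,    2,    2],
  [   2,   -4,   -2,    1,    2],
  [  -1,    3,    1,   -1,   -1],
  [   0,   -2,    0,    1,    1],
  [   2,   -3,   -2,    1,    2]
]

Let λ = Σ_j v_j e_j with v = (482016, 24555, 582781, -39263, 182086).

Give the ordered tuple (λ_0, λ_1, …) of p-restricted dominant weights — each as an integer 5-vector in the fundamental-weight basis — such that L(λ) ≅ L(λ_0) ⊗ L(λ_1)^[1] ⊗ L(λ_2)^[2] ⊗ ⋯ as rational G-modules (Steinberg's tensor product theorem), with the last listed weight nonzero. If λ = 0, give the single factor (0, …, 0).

ω-coordinates c = M·v, v = (482016, 24555, 582781, -39263, 182086):
  c_1 = -4*482016 + -1*24555 + 3*582781 + 2*-39263 + 2*182086 = 81370
  c_2 = 2*482016 + -4*24555 + -2*582781 + 1*-39263 + 2*182086 = 25159
  c_3 = -1*482016 + 3*24555 + 1*582781 + -1*-39263 + -1*182086 = 31607
  c_4 = 0*482016 + -2*24555 + 0*582781 + 1*-39263 + 1*182086 = 93713
  c_5 = 2*482016 + -3*24555 + -2*582781 + 1*-39263 + 2*182086 = 49714
Writing each c_i in base p = 19:
  c_1 = 81370 = 12·19^0 + 7·19^1 + 16·19^2 + 11·19^3
  c_2 = 25159 = 3·19^0 + 13·19^1 + 12·19^2 + 3·19^3
  c_3 = 31607 = 10·19^0 + 10·19^1 + 11·19^2 + 4·19^3
  c_4 = 93713 = 5·19^0 + 11·19^1 + 12·19^2 + 13·19^3
  c_5 = 49714 = 10·19^0 + 13·19^1 + 4·19^2 + 7·19^3
Factor λ_0 = (12, 3, 10, 5, 10)
Factor λ_1 = (7, 13, 10, 11, 13)
Factor λ_2 = (16, 12, 11, 12, 4)
Factor λ_3 = (11, 3, 4, 13, 7)

((12, 3, 10, 5, 10), (7, 13, 10, 11, 13), (16, 12, 11, 12, 4), (11, 3, 4, 13, 7))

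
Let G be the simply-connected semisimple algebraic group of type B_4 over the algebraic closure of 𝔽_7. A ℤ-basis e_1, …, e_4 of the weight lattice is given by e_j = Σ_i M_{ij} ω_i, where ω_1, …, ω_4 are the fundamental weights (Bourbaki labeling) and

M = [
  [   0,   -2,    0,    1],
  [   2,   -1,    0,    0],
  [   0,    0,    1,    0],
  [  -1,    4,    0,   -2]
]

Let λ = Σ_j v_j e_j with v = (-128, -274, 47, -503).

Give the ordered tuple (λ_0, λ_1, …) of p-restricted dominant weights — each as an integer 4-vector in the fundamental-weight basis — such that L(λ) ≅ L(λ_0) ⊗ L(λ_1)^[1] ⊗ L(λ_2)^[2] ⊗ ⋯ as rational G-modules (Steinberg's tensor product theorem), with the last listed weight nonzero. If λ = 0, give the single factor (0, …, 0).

Converting to the ω-basis (c_i = row i of M dotted with v = (-128, -274, 47, -503)):
  c_1 = (0)·(-128) + (-2)·(-274) + 0·47 + (1)·(-503) = 45
  c_2 = (2)·(-128) + (-1)·(-274) + 0·47 + (0)·(-503) = 18
  c_3 = (0)·(-128) + (0)·(-274) + 1·47 + (0)·(-503) = 47
  c_4 = (-1)·(-128) + (4)·(-274) + 0·47 + (-2)·(-503) = 38
Base-7 expansion of each c_i:
  c_1 = 45 = 3·7^0 + 6·7^1
  c_2 = 18 = 4·7^0 + 2·7^1
  c_3 = 47 = 5·7^0 + 6·7^1
  c_4 = 38 = 3·7^0 + 5·7^1
Factor λ_0 = (3, 4, 5, 3)
Factor λ_1 = (6, 2, 6, 5)

((3, 4, 5, 3), (6, 2, 6, 5))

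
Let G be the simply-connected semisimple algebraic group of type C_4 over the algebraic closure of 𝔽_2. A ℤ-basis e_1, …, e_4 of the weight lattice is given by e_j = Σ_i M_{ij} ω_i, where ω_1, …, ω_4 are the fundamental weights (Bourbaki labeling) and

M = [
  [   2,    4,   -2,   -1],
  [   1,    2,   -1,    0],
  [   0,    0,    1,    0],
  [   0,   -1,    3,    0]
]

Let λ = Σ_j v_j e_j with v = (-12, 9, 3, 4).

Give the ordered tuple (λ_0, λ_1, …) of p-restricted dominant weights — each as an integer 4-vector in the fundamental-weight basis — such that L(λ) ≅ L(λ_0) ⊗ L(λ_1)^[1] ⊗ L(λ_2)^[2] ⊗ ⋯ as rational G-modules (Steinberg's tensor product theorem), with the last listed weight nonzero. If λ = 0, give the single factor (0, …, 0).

Compute c_i = Σ_j M_{ij} v_j with v = (-12, 9, 3, 4):
  c_1 = (2)·(-12) + (4)·(9) + (-2)·(3) + (-1)·(4) = 2
  c_2 = (1)·(-12) + (2)·(9) + (-1)·(3) + (0)·(4) = 3
  c_3 = (0)·(-12) + (0)·(9) + (1)·(3) + (0)·(4) = 3
  c_4 = (0)·(-12) + (-1)·(9) + (3)·(3) + (0)·(4) = 0
Writing each c_i in base p = 2:
  c_1 = 2 = 0·2^0 + 1·2^1
  c_2 = 3 = 1·2^0 + 1·2^1
  c_3 = 3 = 1·2^0 + 1·2^1
  c_4 = 0
λ_0 = (0, 1, 1, 0)
λ_1 = (1, 1, 1, 0)

((0, 1, 1, 0), (1, 1, 1, 0))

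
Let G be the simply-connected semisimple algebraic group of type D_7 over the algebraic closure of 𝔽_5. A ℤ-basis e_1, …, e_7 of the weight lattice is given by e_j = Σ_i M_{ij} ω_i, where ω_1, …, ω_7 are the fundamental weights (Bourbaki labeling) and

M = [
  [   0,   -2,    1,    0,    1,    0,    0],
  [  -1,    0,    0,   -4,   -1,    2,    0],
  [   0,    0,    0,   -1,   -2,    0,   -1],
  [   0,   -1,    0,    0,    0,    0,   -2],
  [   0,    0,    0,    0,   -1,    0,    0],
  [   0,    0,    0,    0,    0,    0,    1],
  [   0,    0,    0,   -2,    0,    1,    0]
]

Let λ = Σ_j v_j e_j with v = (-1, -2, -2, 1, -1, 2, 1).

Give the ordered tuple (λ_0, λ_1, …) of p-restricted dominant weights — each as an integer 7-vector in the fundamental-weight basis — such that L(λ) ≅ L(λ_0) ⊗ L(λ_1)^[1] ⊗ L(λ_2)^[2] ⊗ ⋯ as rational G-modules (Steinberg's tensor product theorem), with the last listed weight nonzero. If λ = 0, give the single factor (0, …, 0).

((1, 2, 0, 0, 1, 1, 0),)

Converting to the ω-basis (c_i = row i of M dotted with v = (-1, -2, -2, 1, -1, 2, 1)):
  c_1 = (0)·(-1) + (-2)·(-2) + (1)·(-2) + 0·1 + (1)·(-1) + 0·2 + 0·1 = 1
  c_2 = (-1)·(-1) + (0)·(-2) + (0)·(-2) + (-4)·(1) + (-1)·(-1) + 2·2 + 0·1 = 2
  c_3 = (0)·(-1) + (0)·(-2) + (0)·(-2) + (-1)·(1) + (-2)·(-1) + 0·2 + (-1)·(1) = 0
  c_4 = (0)·(-1) + (-1)·(-2) + (0)·(-2) + 0·1 + (0)·(-1) + 0·2 + (-2)·(1) = 0
  c_5 = (0)·(-1) + (0)·(-2) + (0)·(-2) + 0·1 + (-1)·(-1) + 0·2 + 0·1 = 1
  c_6 = (0)·(-1) + (0)·(-2) + (0)·(-2) + 0·1 + (0)·(-1) + 0·2 + 1·1 = 1
  c_7 = (0)·(-1) + (0)·(-2) + (0)·(-2) + (-2)·(1) + (0)·(-1) + 1·2 + 0·1 = 0
Base-5 expansion of each c_i:
  c_1 = 1 = 1·5^0
  c_2 = 2 = 2·5^0
  c_3 = 0
  c_4 = 0
  c_5 = 1 = 1·5^0
  c_6 = 1 = 1·5^0
  c_7 = 0
p-restricted factor λ_0 = (1, 2, 0, 0, 1, 1, 0)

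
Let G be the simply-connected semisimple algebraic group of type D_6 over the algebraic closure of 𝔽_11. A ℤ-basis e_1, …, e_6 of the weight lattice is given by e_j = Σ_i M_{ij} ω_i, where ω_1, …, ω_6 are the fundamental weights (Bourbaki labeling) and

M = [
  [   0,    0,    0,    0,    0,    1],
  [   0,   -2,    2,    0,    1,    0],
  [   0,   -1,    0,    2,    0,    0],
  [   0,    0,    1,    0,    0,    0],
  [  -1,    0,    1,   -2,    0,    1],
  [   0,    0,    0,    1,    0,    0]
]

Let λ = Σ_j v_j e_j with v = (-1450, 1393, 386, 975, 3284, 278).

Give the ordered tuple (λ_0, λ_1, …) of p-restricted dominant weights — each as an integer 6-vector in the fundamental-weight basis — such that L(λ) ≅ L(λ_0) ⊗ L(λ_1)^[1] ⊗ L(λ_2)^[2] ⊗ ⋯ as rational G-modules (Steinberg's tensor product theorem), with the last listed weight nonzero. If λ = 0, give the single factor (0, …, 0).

Converting to the ω-basis (c_i = row i of M dotted with v = (-1450, 1393, 386, 975, 3284, 278)):
  c_1 = 0*-1450 + 0*1393 + 0*386 + 0*975 + 0*3284 + 1*278 = 278
  c_2 = 0*-1450 + -2*1393 + 2*386 + 0*975 + 1*3284 + 0*278 = 1270
  c_3 = 0*-1450 + -1*1393 + 0*386 + 2*975 + 0*3284 + 0*278 = 557
  c_4 = 0*-1450 + 0*1393 + 1*386 + 0*975 + 0*3284 + 0*278 = 386
  c_5 = -1*-1450 + 0*1393 + 1*386 + -2*975 + 0*3284 + 1*278 = 164
  c_6 = 0*-1450 + 0*1393 + 0*386 + 1*975 + 0*3284 + 0*278 = 975
p = 11; digits c_i = Σ_j d_{ij}·11^j, 0 ≤ d_{ij} < 11:
  c_1 = 278 = 3·11^0 + 3·11^1 + 2·11^2
  c_2 = 1270 = 5·11^0 + 5·11^1 + 10·11^2
  c_3 = 557 = 7·11^0 + 6·11^1 + 4·11^2
  c_4 = 386 = 1·11^0 + 2·11^1 + 3·11^2
  c_5 = 164 = 10·11^0 + 3·11^1 + 1·11^2
  c_6 = 975 = 7·11^0 + 0·11^1 + 8·11^2
p-restricted factor λ_0 = (3, 5, 7, 1, 10, 7)
p-restricted factor λ_1 = (3, 5, 6, 2, 3, 0)
p-restricted factor λ_2 = (2, 10, 4, 3, 1, 8)

((3, 5, 7, 1, 10, 7), (3, 5, 6, 2, 3, 0), (2, 10, 4, 3, 1, 8))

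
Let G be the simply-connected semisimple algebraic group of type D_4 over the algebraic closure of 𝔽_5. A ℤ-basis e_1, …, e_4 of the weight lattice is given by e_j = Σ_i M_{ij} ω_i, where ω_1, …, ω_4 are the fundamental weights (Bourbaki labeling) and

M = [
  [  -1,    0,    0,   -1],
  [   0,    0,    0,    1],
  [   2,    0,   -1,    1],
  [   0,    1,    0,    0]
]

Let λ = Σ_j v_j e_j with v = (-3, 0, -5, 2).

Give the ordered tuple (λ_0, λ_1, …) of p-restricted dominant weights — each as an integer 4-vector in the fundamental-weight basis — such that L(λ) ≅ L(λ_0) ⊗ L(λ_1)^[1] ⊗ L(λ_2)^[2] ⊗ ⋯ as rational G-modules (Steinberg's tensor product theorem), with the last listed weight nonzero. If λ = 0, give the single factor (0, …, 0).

In the fundamental-weight basis, λ has coordinates c = M·v (v = (-3, 0, -5, 2)):
  c_1 = (-1)·(-3) + (0)·(0) + (0)·(-5) + (-1)·(2) = 1
  c_2 = (0)·(-3) + (0)·(0) + (0)·(-5) + (1)·(2) = 2
  c_3 = (2)·(-3) + (0)·(0) + (-1)·(-5) + (1)·(2) = 1
  c_4 = (0)·(-3) + (1)·(0) + (0)·(-5) + (0)·(2) = 0
p = 5; digits c_i = Σ_j d_{ij}·5^j, 0 ≤ d_{ij} < 5:
  c_1 = 1 = 1·5^0
  c_2 = 2 = 2·5^0
  c_3 = 1 = 1·5^0
  c_4 = 0
Factor λ_0 = (1, 2, 1, 0)

((1, 2, 1, 0),)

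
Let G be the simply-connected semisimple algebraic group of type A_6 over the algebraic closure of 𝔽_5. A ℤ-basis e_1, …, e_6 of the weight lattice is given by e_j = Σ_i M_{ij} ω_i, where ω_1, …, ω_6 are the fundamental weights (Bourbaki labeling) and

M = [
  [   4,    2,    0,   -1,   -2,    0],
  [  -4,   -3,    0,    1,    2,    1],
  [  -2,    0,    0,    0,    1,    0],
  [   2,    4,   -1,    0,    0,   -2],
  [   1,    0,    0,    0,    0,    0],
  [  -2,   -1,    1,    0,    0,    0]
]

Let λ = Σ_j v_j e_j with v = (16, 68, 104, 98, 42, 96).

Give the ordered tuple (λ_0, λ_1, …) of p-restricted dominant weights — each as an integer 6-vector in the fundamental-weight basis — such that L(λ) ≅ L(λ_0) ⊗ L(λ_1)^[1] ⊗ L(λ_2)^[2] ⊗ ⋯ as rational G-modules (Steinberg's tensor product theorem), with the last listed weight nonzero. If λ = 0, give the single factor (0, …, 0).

((3, 0, 0, 3, 1, 4), (3, 2, 2, 1, 3, 0))

In the fundamental-weight basis, λ has coordinates c = M·v (v = (16, 68, 104, 98, 42, 96)):
  c_1 = 4·16 + 2·68 + 0·104 + (-1)·(98) + (-2)·(42) + 0·96 = 18
  c_2 = (-4)·(16) + (-3)·(68) + 0·104 + 1·98 + 2·42 + 1·96 = 10
  c_3 = (-2)·(16) + 0·68 + 0·104 + 0·98 + 1·42 + 0·96 = 10
  c_4 = 2·16 + 4·68 + (-1)·(104) + 0·98 + 0·42 + (-2)·(96) = 8
  c_5 = 1·16 + 0·68 + 0·104 + 0·98 + 0·42 + 0·96 = 16
  c_6 = (-2)·(16) + (-1)·(68) + 1·104 + 0·98 + 0·42 + 0·96 = 4
p = 5; digits c_i = Σ_j d_{ij}·5^j, 0 ≤ d_{ij} < 5:
  c_1 = 18 = 3·5^0 + 3·5^1
  c_2 = 10 = 0·5^0 + 2·5^1
  c_3 = 10 = 0·5^0 + 2·5^1
  c_4 = 8 = 3·5^0 + 1·5^1
  c_5 = 16 = 1·5^0 + 3·5^1
  c_6 = 4 = 4·5^0
Factor λ_0 = (3, 0, 0, 3, 1, 4)
Factor λ_1 = (3, 2, 2, 1, 3, 0)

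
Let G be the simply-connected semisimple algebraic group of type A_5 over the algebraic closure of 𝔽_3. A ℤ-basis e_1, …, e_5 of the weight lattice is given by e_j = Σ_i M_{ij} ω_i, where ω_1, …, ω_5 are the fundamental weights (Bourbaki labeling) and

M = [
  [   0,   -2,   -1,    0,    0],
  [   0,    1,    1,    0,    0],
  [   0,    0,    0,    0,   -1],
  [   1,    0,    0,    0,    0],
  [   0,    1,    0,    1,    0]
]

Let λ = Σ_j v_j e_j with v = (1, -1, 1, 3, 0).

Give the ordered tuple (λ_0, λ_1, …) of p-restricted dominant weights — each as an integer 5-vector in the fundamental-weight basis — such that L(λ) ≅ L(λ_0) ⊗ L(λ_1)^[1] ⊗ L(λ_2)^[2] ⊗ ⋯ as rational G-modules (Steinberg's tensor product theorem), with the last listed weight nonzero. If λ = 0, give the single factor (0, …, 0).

Change of basis e → ω: c = M·v where v = (1, -1, 1, 3, 0):
  c_1 = (0)·(1) + (-2)·(-1) + (-1)·(1) + (0)·(3) + (0)·(0) = 1
  c_2 = (0)·(1) + (1)·(-1) + (1)·(1) + (0)·(3) + (0)·(0) = 0
  c_3 = (0)·(1) + (0)·(-1) + (0)·(1) + (0)·(3) + (-1)·(0) = 0
  c_4 = (1)·(1) + (0)·(-1) + (0)·(1) + (0)·(3) + (0)·(0) = 1
  c_5 = (0)·(1) + (1)·(-1) + (0)·(1) + (1)·(3) + (0)·(0) = 2
p = 3; digits c_i = Σ_j d_{ij}·3^j, 0 ≤ d_{ij} < 3:
  c_1 = 1 = 1·3^0
  c_2 = 0
  c_3 = 0
  c_4 = 1 = 1·3^0
  c_5 = 2 = 2·3^0
λ_0 = (1, 0, 0, 1, 2)

((1, 0, 0, 1, 2),)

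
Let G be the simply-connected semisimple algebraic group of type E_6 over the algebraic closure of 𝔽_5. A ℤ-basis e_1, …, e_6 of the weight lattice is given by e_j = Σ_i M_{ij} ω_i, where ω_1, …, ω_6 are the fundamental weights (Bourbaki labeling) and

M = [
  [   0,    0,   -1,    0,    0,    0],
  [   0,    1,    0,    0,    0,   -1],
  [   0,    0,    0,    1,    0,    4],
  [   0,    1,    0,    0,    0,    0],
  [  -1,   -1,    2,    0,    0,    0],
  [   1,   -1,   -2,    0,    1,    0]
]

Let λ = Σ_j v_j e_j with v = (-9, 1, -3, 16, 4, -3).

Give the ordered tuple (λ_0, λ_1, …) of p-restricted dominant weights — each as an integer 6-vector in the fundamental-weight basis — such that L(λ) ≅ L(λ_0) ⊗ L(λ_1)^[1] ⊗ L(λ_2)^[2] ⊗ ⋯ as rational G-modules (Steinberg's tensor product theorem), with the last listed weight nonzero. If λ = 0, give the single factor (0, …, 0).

((3, 4, 4, 1, 2, 0),)

Compute c_i = Σ_j M_{ij} v_j with v = (-9, 1, -3, 16, 4, -3):
  c_1 = (0)·(-9) + (0)·(1) + (-1)·(-3) + (0)·(16) + (0)·(4) + (0)·(-3) = 3
  c_2 = (0)·(-9) + (1)·(1) + (0)·(-3) + (0)·(16) + (0)·(4) + (-1)·(-3) = 4
  c_3 = (0)·(-9) + (0)·(1) + (0)·(-3) + (1)·(16) + (0)·(4) + (4)·(-3) = 4
  c_4 = (0)·(-9) + (1)·(1) + (0)·(-3) + (0)·(16) + (0)·(4) + (0)·(-3) = 1
  c_5 = (-1)·(-9) + (-1)·(1) + (2)·(-3) + (0)·(16) + (0)·(4) + (0)·(-3) = 2
  c_6 = (1)·(-9) + (-1)·(1) + (-2)·(-3) + (0)·(16) + (1)·(4) + (0)·(-3) = 0
Expand coordinatewise in base 5:
  c_1 = 3 = 3·5^0
  c_2 = 4 = 4·5^0
  c_3 = 4 = 4·5^0
  c_4 = 1 = 1·5^0
  c_5 = 2 = 2·5^0
  c_6 = 0
p-restricted factor λ_0 = (3, 4, 4, 1, 2, 0)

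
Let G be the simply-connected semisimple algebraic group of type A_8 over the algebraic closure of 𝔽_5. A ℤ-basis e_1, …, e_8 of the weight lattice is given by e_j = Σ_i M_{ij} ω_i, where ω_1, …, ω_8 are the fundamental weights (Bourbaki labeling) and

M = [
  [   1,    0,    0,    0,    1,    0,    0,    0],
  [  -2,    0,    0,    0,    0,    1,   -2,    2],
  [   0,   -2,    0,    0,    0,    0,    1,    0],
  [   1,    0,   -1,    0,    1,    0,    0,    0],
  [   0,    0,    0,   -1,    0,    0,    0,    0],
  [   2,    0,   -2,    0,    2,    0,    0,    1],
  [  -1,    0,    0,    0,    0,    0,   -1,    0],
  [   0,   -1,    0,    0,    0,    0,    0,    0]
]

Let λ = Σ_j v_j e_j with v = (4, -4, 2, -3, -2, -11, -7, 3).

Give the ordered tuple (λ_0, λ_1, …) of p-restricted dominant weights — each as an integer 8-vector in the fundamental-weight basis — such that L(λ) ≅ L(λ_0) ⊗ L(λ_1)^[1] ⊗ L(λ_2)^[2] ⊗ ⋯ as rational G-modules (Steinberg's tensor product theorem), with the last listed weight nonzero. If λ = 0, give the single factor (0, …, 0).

Converting to the ω-basis (c_i = row i of M dotted with v = (4, -4, 2, -3, -2, -11, -7, 3)):
  c_1 = (1)·(4) + (0)·(-4) + (0)·(2) + (0)·(-3) + (1)·(-2) + (0)·(-11) + (0)·(-7) + (0)·(3) = 2
  c_2 = (-2)·(4) + (0)·(-4) + (0)·(2) + (0)·(-3) + (0)·(-2) + (1)·(-11) + (-2)·(-7) + (2)·(3) = 1
  c_3 = (0)·(4) + (-2)·(-4) + (0)·(2) + (0)·(-3) + (0)·(-2) + (0)·(-11) + (1)·(-7) + (0)·(3) = 1
  c_4 = (1)·(4) + (0)·(-4) + (-1)·(2) + (0)·(-3) + (1)·(-2) + (0)·(-11) + (0)·(-7) + (0)·(3) = 0
  c_5 = (0)·(4) + (0)·(-4) + (0)·(2) + (-1)·(-3) + (0)·(-2) + (0)·(-11) + (0)·(-7) + (0)·(3) = 3
  c_6 = (2)·(4) + (0)·(-4) + (-2)·(2) + (0)·(-3) + (2)·(-2) + (0)·(-11) + (0)·(-7) + (1)·(3) = 3
  c_7 = (-1)·(4) + (0)·(-4) + (0)·(2) + (0)·(-3) + (0)·(-2) + (0)·(-11) + (-1)·(-7) + (0)·(3) = 3
  c_8 = (0)·(4) + (-1)·(-4) + (0)·(2) + (0)·(-3) + (0)·(-2) + (0)·(-11) + (0)·(-7) + (0)·(3) = 4
Base-5 expansion of each c_i:
  c_1 = 2 = 2·5^0
  c_2 = 1 = 1·5^0
  c_3 = 1 = 1·5^0
  c_4 = 0
  c_5 = 3 = 3·5^0
  c_6 = 3 = 3·5^0
  c_7 = 3 = 3·5^0
  c_8 = 4 = 4·5^0
Factor λ_0 = (2, 1, 1, 0, 3, 3, 3, 4)

((2, 1, 1, 0, 3, 3, 3, 4),)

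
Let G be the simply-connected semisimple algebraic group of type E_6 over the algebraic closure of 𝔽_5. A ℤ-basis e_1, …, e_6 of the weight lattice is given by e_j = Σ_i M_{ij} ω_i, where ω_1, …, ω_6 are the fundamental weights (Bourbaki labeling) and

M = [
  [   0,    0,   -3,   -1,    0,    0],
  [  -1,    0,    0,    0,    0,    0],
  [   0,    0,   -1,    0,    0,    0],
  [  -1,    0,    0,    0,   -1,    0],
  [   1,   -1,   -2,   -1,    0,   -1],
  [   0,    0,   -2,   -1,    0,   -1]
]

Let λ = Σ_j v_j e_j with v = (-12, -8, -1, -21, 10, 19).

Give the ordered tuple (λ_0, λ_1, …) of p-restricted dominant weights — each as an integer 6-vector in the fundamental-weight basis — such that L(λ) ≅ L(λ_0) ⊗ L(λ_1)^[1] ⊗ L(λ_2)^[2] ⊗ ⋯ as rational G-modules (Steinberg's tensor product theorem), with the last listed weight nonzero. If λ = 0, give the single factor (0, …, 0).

((4, 2, 1, 2, 0, 4), (4, 2, 0, 0, 0, 0))

Converting to the ω-basis (c_i = row i of M dotted with v = (-12, -8, -1, -21, 10, 19)):
  c_1 = (0)·(-12) + (0)·(-8) + (-3)·(-1) + (-1)·(-21) + (0)·(10) + (0)·(19) = 24
  c_2 = (-1)·(-12) + (0)·(-8) + (0)·(-1) + (0)·(-21) + (0)·(10) + (0)·(19) = 12
  c_3 = (0)·(-12) + (0)·(-8) + (-1)·(-1) + (0)·(-21) + (0)·(10) + (0)·(19) = 1
  c_4 = (-1)·(-12) + (0)·(-8) + (0)·(-1) + (0)·(-21) + (-1)·(10) + (0)·(19) = 2
  c_5 = (1)·(-12) + (-1)·(-8) + (-2)·(-1) + (-1)·(-21) + (0)·(10) + (-1)·(19) = 0
  c_6 = (0)·(-12) + (0)·(-8) + (-2)·(-1) + (-1)·(-21) + (0)·(10) + (-1)·(19) = 4
p = 5; digits c_i = Σ_j d_{ij}·5^j, 0 ≤ d_{ij} < 5:
  c_1 = 24 = 4·5^0 + 4·5^1
  c_2 = 12 = 2·5^0 + 2·5^1
  c_3 = 1 = 1·5^0
  c_4 = 2 = 2·5^0
  c_5 = 0
  c_6 = 4 = 4·5^0
λ_0 = (4, 2, 1, 2, 0, 4)
λ_1 = (4, 2, 0, 0, 0, 0)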